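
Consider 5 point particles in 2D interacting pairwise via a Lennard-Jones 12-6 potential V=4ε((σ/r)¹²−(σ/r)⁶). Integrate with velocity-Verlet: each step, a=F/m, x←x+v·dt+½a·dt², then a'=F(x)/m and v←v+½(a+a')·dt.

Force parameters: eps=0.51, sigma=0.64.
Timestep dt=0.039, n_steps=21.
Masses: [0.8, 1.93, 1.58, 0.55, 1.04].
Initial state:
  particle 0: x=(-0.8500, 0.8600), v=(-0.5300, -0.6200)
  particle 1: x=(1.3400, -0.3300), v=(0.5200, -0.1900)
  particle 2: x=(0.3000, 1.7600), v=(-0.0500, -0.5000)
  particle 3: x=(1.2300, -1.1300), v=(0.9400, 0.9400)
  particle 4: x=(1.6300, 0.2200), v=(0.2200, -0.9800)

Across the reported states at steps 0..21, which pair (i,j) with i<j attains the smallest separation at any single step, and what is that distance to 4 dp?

step 0: x0=(-0.8500, 0.8600) x1=(1.3400, -0.3300) x2=(0.3000, 1.7600) x3=(1.2300, -1.1300) x4=(1.6300, 0.2200)
step 1: x0=(-0.8706, 0.8359) x1=(1.3542, -0.3494) x2=(0.2980, 1.7405) x3=(1.2670, -1.0906) x4=(1.6496, 0.2026)
step 2: x0=(-0.8912, 0.8118) x1=(1.3577, -0.3897) x2=(0.2960, 1.7209) x3=(1.3046, -1.0473) x4=(1.6888, 0.2220)
step 3: x0=(-0.9116, 0.7877) x1=(1.3610, -0.4236) x2=(0.2940, 1.7013) x3=(1.3400, -1.0322) x4=(1.7296, 0.2442)
step 4: x0=(-0.9320, 0.7638) x1=(1.3662, -0.4200) x2=(0.2919, 1.6817) x3=(1.3710, -1.1436) x4=(1.7692, 0.2640)
step 5: x0=(-0.9523, 0.7398) x1=(1.3721, -0.4155) x2=(0.2898, 1.6620) x3=(1.4021, -1.2539) x4=(1.8073, 0.2814)
step 6: x0=(-0.9726, 0.7159) x1=(1.3788, -0.4111) x2=(0.2877, 1.6424) x3=(1.4330, -1.3593) x4=(1.8440, 0.2965)
step 7: x0=(-0.9928, 0.6921) x1=(1.3864, -0.4064) x2=(0.2855, 1.6226) x3=(1.4638, -1.4619) x4=(1.8793, 0.3094)
step 8: x0=(-1.0129, 0.6683) x1=(1.3946, -0.4010) x2=(0.2834, 1.6029) x3=(1.4945, -1.5631) x4=(1.9133, 0.3205)
step 9: x0=(-1.0330, 0.6445) x1=(1.4035, -0.3950) x2=(0.2812, 1.5832) x3=(1.5251, -1.6635) x4=(1.9461, 0.3300)
step 10: x0=(-1.0530, 0.6207) x1=(1.4130, -0.3883) x2=(0.2790, 1.5634) x3=(1.5557, -1.7635) x4=(1.9778, 0.3380)
step 11: x0=(-1.0730, 0.5970) x1=(1.4231, -0.3810) x2=(0.2768, 1.5436) x3=(1.5863, -1.8633) x4=(2.0084, 0.3446)
step 12: x0=(-1.0930, 0.5733) x1=(1.4337, -0.3730) x2=(0.2745, 1.5238) x3=(1.6169, -1.9629) x4=(2.0381, 0.3500)
step 13: x0=(-1.1129, 0.5497) x1=(1.4448, -0.3644) x2=(0.2723, 1.5039) x3=(1.6474, -2.0624) x4=(2.0668, 0.3542)
step 14: x0=(-1.1328, 0.5260) x1=(1.4564, -0.3552) x2=(0.2700, 1.4841) x3=(1.6780, -2.1619) x4=(2.0945, 0.3573)
step 15: x0=(-1.1526, 0.5024) x1=(1.4685, -0.3455) x2=(0.2677, 1.4642) x3=(1.7085, -2.2613) x4=(2.1213, 0.3595)
step 16: x0=(-1.1724, 0.4788) x1=(1.4811, -0.3353) x2=(0.2655, 1.4443) x3=(1.7391, -2.3607) x4=(2.1472, 0.3606)
step 17: x0=(-1.1922, 0.4552) x1=(1.4942, -0.3246) x2=(0.2632, 1.4244) x3=(1.7696, -2.4601) x4=(2.1722, 0.3608)
step 18: x0=(-1.2120, 0.4316) x1=(1.5078, -0.3133) x2=(0.2609, 1.4045) x3=(1.8002, -2.5594) x4=(2.1962, 0.3601)
step 19: x0=(-1.2317, 0.4081) x1=(1.5220, -0.3016) x2=(0.2586, 1.3846) x3=(1.8307, -2.6588) x4=(2.2193, 0.3584)
step 20: x0=(-1.2514, 0.3845) x1=(1.5366, -0.2893) x2=(0.2563, 1.3646) x3=(1.8612, -2.7581) x4=(2.2414, 0.3558)
step 21: x0=(-1.2711, 0.3610) x1=(1.5518, -0.2766) x2=(0.2539, 1.3447) x3=(1.8918, -2.8575) x4=(2.2625, 0.3523)

pair (1,3), distance 0.6090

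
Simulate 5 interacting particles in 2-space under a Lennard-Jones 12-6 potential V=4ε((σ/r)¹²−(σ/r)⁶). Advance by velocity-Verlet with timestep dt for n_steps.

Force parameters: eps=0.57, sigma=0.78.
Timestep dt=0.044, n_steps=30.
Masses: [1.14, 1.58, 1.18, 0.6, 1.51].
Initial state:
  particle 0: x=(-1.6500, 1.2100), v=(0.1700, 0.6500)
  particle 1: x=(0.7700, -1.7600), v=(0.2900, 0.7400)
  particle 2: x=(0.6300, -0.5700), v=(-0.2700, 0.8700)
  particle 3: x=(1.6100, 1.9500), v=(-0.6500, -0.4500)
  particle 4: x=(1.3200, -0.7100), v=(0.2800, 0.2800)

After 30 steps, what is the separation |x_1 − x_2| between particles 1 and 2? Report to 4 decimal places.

3.5542

step 0: x0=(-1.6500, 1.2100) x1=(0.7700, -1.7600) x2=(0.6300, -0.5700) x3=(1.6100, 1.9500) x4=(1.3200, -0.7100)
step 1: x0=(-1.6425, 1.2386) x1=(0.7829, -1.7266) x2=(0.5403, -0.5165) x3=(1.5814, 1.9302) x4=(1.3930, -0.7105)
step 2: x0=(-1.6350, 1.2672) x1=(0.7962, -1.6916) x2=(0.4507, -0.4640) x3=(1.5528, 1.9104) x4=(1.4655, -0.7118)
step 3: x0=(-1.6275, 1.2958) x1=(0.8099, -1.6552) x2=(0.3636, -0.4128) x3=(1.5242, 1.8905) x4=(1.5356, -0.7136)
step 4: x0=(-1.6200, 1.3244) x1=(0.8239, -1.6176) x2=(0.2779, -0.3625) x3=(1.4955, 1.8706) x4=(1.6043, -0.7158)
step 5: x0=(-1.6125, 1.3530) x1=(0.8384, -1.5789) x2=(0.1929, -0.3129) x3=(1.4669, 1.8507) x4=(1.6719, -0.7187)
step 6: x0=(-1.6050, 1.3815) x1=(0.8534, -1.5393) x2=(0.1083, -0.2636) x3=(1.4383, 1.8308) x4=(1.7387, -0.7223)
step 7: x0=(-1.5975, 1.4101) x1=(0.8690, -1.4990) x2=(0.0240, -0.2147) x3=(1.4096, 1.8108) x4=(1.8047, -0.7264)
step 8: x0=(-1.5899, 1.4387) x1=(0.8850, -1.4579) x2=(-0.0601, -0.1659) x3=(1.3809, 1.7908) x4=(1.8700, -0.7310)
step 9: x0=(-1.5824, 1.4672) x1=(0.9017, -1.4163) x2=(-0.1441, -0.1173) x3=(1.3522, 1.7708) x4=(1.9346, -0.7362)
step 10: x0=(-1.5748, 1.4957) x1=(0.9188, -1.3741) x2=(-0.2280, -0.0687) x3=(1.3235, 1.7507) x4=(1.9985, -0.7417)
step 11: x0=(-1.5672, 1.5242) x1=(0.9366, -1.3316) x2=(-0.3118, -0.0202) x3=(1.2948, 1.7306) x4=(2.0618, -0.7476)
step 12: x0=(-1.5596, 1.5527) x1=(0.9548, -1.2887) x2=(-0.3955, 0.0282) x3=(1.2661, 1.7105) x4=(2.1244, -0.7539)
step 13: x0=(-1.5519, 1.5811) x1=(0.9736, -1.2455) x2=(-0.4793, 0.0767) x3=(1.2373, 1.6903) x4=(2.1866, -0.7603)
step 14: x0=(-1.5442, 1.6095) x1=(0.9928, -1.2021) x2=(-0.5630, 0.1252) x3=(1.2085, 1.6701) x4=(2.2482, -0.7670)
step 15: x0=(-1.5364, 1.6378) x1=(1.0125, -1.1586) x2=(-0.6468, 0.1738) x3=(1.1797, 1.6499) x4=(2.3093, -0.7738)
step 16: x0=(-1.5286, 1.6659) x1=(1.0325, -1.1149) x2=(-0.7306, 0.2224) x3=(1.1509, 1.6296) x4=(2.3700, -0.7808)
step 17: x0=(-1.5206, 1.6940) x1=(1.0529, -1.0711) x2=(-0.8144, 0.2712) x3=(1.1221, 1.6093) x4=(2.4303, -0.7878)
step 18: x0=(-1.5126, 1.7219) x1=(1.0736, -1.0272) x2=(-0.8983, 0.3202) x3=(1.0932, 1.5890) x4=(2.4903, -0.7949)
step 19: x0=(-1.5045, 1.7495) x1=(1.0946, -0.9833) x2=(-0.9822, 0.3694) x3=(1.0643, 1.5687) x4=(2.5500, -0.8020)
step 20: x0=(-1.4963, 1.7768) x1=(1.1159, -0.9393) x2=(-1.0663, 0.4188) x3=(1.0353, 1.5483) x4=(2.6094, -0.8092)
step 21: x0=(-1.4879, 1.8038) x1=(1.1373, -0.8953) x2=(-1.1505, 0.4687) x3=(1.0063, 1.5279) x4=(2.6686, -0.8164)
step 22: x0=(-1.4794, 1.8302) x1=(1.1589, -0.8513) x2=(-1.2347, 0.5191) x3=(0.9773, 1.5074) x4=(2.7276, -0.8236)
step 23: x0=(-1.4707, 1.8560) x1=(1.1807, -0.8073) x2=(-1.3191, 0.5700) x3=(0.9483, 1.4869) x4=(2.7865, -0.8308)
step 24: x0=(-1.4620, 1.8810) x1=(1.2025, -0.7633) x2=(-1.4036, 0.6217) x3=(0.9193, 1.4664) x4=(2.8452, -0.8380)
step 25: x0=(-1.4532, 1.9051) x1=(1.2245, -0.7192) x2=(-1.4880, 0.6743) x3=(0.8902, 1.4458) x4=(2.9037, -0.8452)
step 26: x0=(-1.4444, 1.9281) x1=(1.2466, -0.6752) x2=(-1.5725, 0.7280) x3=(0.8610, 1.4252) x4=(2.9622, -0.8524)
step 27: x0=(-1.4357, 1.9500) x1=(1.2688, -0.6311) x2=(-1.6568, 0.7828) x3=(0.8319, 1.4046) x4=(3.0206, -0.8595)
step 28: x0=(-1.4273, 1.9705) x1=(1.2910, -0.5870) x2=(-1.7409, 0.8388) x3=(0.8027, 1.3839) x4=(3.0789, -0.8667)
step 29: x0=(-1.4192, 1.9897) x1=(1.3133, -0.5429) x2=(-1.8246, 0.8961) x3=(0.7735, 1.3631) x4=(3.1372, -0.8738)
step 30: x0=(-1.4116, 2.0075) x1=(1.3356, -0.4988) x2=(-1.9077, 0.9548) x3=(0.7443, 1.3422) x4=(3.1954, -0.8810)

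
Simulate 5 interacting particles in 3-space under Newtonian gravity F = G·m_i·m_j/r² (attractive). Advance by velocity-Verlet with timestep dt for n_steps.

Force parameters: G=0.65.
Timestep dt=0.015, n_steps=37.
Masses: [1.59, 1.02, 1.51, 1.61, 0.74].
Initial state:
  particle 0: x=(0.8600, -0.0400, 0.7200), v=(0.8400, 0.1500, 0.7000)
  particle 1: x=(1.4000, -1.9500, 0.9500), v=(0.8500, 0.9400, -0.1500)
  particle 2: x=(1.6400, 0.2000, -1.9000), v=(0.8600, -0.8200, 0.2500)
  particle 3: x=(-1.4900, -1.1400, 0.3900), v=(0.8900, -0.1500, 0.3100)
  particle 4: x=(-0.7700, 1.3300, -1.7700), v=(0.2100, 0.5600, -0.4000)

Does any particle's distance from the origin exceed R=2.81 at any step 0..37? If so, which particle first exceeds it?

no

step 0: x0=(0.8600, -0.0400, 0.7200) x1=(1.4000, -1.9500, 0.9500) x2=(1.6400, 0.2000, -1.9000) x3=(-1.4900, -1.1400, 0.3900) x4=(-0.7700, 1.3300, -1.7700)
step 1: x0=(0.8726, -0.0378, 0.7305) x1=(1.4127, -1.9359, 0.9477) x2=(1.6529, 0.1877, -1.8962) x3=(-1.4766, -1.1422, 0.3946) x4=(-0.7668, 1.3384, -1.7760)
step 2: x0=(0.8852, -0.0356, 0.7409) x1=(1.4254, -1.9216, 0.9454) x2=(1.6657, 0.1754, -1.8924) x3=(-1.4632, -1.1445, 0.3993) x4=(-0.7636, 1.3467, -1.7819)
step 3: x0=(0.8977, -0.0334, 0.7513) x1=(1.4381, -1.9074, 0.9431) x2=(1.6785, 0.1631, -1.8885) x3=(-1.4497, -1.1467, 0.4039) x4=(-0.7604, 1.3550, -1.7879)
step 4: x0=(0.9103, -0.0314, 0.7617) x1=(1.4507, -1.8930, 0.9408) x2=(1.6913, 0.1507, -1.8846) x3=(-1.4361, -1.1488, 0.4086) x4=(-0.7571, 1.3633, -1.7937)
step 5: x0=(0.9228, -0.0293, 0.7721) x1=(1.4632, -1.8785, 0.9384) x2=(1.7041, 0.1384, -1.8807) x3=(-1.4225, -1.1510, 0.4132) x4=(-0.7538, 1.3715, -1.7996)
step 6: x0=(0.9353, -0.0273, 0.7824) x1=(1.4758, -1.8640, 0.9360) x2=(1.7168, 0.1261, -1.8766) x3=(-1.4089, -1.1531, 0.4178) x4=(-0.7504, 1.3797, -1.8054)
step 7: x0=(0.9478, -0.0254, 0.7926) x1=(1.4882, -1.8494, 0.9336) x2=(1.7295, 0.1137, -1.8726) x3=(-1.3951, -1.1552, 0.4224) x4=(-0.7471, 1.3878, -1.8112)
step 8: x0=(0.9603, -0.0235, 0.8029) x1=(1.5007, -1.8347, 0.9311) x2=(1.7421, 0.1014, -1.8685) x3=(-1.3814, -1.1573, 0.4270) x4=(-0.7436, 1.3959, -1.8170)
step 9: x0=(0.9727, -0.0216, 0.8130) x1=(1.5130, -1.8199, 0.9286) x2=(1.7547, 0.0890, -1.8643) x3=(-1.3675, -1.1594, 0.4316) x4=(-0.7402, 1.4039, -1.8227)
step 10: x0=(0.9852, -0.0198, 0.8232) x1=(1.5254, -1.8051, 0.9261) x2=(1.7673, 0.0766, -1.8601) x3=(-1.3536, -1.1614, 0.4362) x4=(-0.7367, 1.4119, -1.8284)
step 11: x0=(0.9976, -0.0180, 0.8333) x1=(1.5377, -1.7901, 0.9236) x2=(1.7799, 0.0643, -1.8559) x3=(-1.3397, -1.1635, 0.4408) x4=(-0.7332, 1.4199, -1.8341)
step 12: x0=(1.0100, -0.0163, 0.8434) x1=(1.5499, -1.7751, 0.9210) x2=(1.7924, 0.0519, -1.8516) x3=(-1.3256, -1.1655, 0.4454) x4=(-0.7296, 1.4278, -1.8397)
step 13: x0=(1.0224, -0.0147, 0.8535) x1=(1.5621, -1.7600, 0.9184) x2=(1.8049, 0.0395, -1.8472) x3=(-1.3116, -1.1674, 0.4499) x4=(-0.7260, 1.4357, -1.8453)
step 14: x0=(1.0348, -0.0131, 0.8635) x1=(1.5743, -1.7448, 0.9158) x2=(1.8174, 0.0271, -1.8429) x3=(-1.2974, -1.1694, 0.4545) x4=(-0.7224, 1.4436, -1.8509)
step 15: x0=(1.0472, -0.0115, 0.8734) x1=(1.5864, -1.7295, 0.9132) x2=(1.8298, 0.0147, -1.8384) x3=(-1.2833, -1.1713, 0.4591) x4=(-0.7188, 1.4514, -1.8565)
step 16: x0=(1.0596, -0.0101, 0.8834) x1=(1.5985, -1.7142, 0.9105) x2=(1.8422, 0.0023, -1.8339) x3=(-1.2690, -1.1732, 0.4636) x4=(-0.7151, 1.4592, -1.8620)
step 17: x0=(1.0719, -0.0086, 0.8933) x1=(1.6105, -1.6987, 0.9078) x2=(1.8545, -0.0101, -1.8294) x3=(-1.2547, -1.1751, 0.4682) x4=(-0.7114, 1.4669, -1.8675)
step 18: x0=(1.0843, -0.0073, 0.9031) x1=(1.6225, -1.6832, 0.9051) x2=(1.8669, -0.0225, -1.8248) x3=(-1.2403, -1.1770, 0.4727) x4=(-0.7076, 1.4746, -1.8729)
step 19: x0=(1.0966, -0.0059, 0.9130) x1=(1.6344, -1.6675, 0.9024) x2=(1.8792, -0.0349, -1.8202) x3=(-1.2259, -1.1789, 0.4773) x4=(-0.7039, 1.4823, -1.8784)
step 20: x0=(1.1089, -0.0047, 0.9227) x1=(1.6462, -1.6518, 0.8996) x2=(1.8915, -0.0474, -1.8155) x3=(-1.2115, -1.1807, 0.4818) x4=(-0.7001, 1.4899, -1.8838)
step 21: x0=(1.1212, -0.0035, 0.9325) x1=(1.6580, -1.6360, 0.8968) x2=(1.9037, -0.0598, -1.8108) x3=(-1.1969, -1.1825, 0.4864) x4=(-0.6962, 1.4975, -1.8891)
step 22: x0=(1.1335, -0.0023, 0.9422) x1=(1.6698, -1.6201, 0.8940) x2=(1.9159, -0.0722, -1.8060) x3=(-1.1823, -1.1843, 0.4909) x4=(-0.6924, 1.5051, -1.8945)
step 23: x0=(1.1458, -0.0013, 0.9519) x1=(1.6815, -1.6041, 0.8911) x2=(1.9281, -0.0847, -1.8012) x3=(-1.1677, -1.1860, 0.4954) x4=(-0.6885, 1.5126, -1.8998)
step 24: x0=(1.1581, -0.0003, 0.9615) x1=(1.6932, -1.5880, 0.8883) x2=(1.9403, -0.0971, -1.7963) x3=(-1.1530, -1.1878, 0.4999) x4=(-0.6845, 1.5201, -1.9051)
step 25: x0=(1.1703, 0.0007, 0.9711) x1=(1.7048, -1.5718, 0.8854) x2=(1.9524, -0.1096, -1.7914) x3=(-1.1382, -1.1895, 0.5044) x4=(-0.6806, 1.5275, -1.9103)
step 26: x0=(1.1826, 0.0016, 0.9806) x1=(1.7163, -1.5555, 0.8825) x2=(1.9645, -0.1220, -1.7864) x3=(-1.1234, -1.1912, 0.5090) x4=(-0.6766, 1.5349, -1.9155)
step 27: x0=(1.1949, 0.0024, 0.9901) x1=(1.7278, -1.5391, 0.8795) x2=(1.9765, -0.1345, -1.7814) x3=(-1.1085, -1.1929, 0.5135) x4=(-0.6726, 1.5423, -1.9207)
step 28: x0=(1.2071, 0.0032, 0.9996) x1=(1.7392, -1.5226, 0.8766) x2=(1.9886, -0.1469, -1.7763) x3=(-1.0935, -1.1945, 0.5180) x4=(-0.6686, 1.5496, -1.9259)
step 29: x0=(1.2193, 0.0039, 1.0090) x1=(1.7506, -1.5060, 0.8736) x2=(2.0006, -0.1594, -1.7712) x3=(-1.0785, -1.1961, 0.5224) x4=(-0.6645, 1.5569, -1.9310)
step 30: x0=(1.2316, 0.0045, 1.0184) x1=(1.7619, -1.4893, 0.8706) x2=(2.0125, -0.1719, -1.7660) x3=(-1.0635, -1.1977, 0.5269) x4=(-0.6604, 1.5642, -1.9361)
step 31: x0=(1.2438, 0.0050, 1.0277) x1=(1.7732, -1.4725, 0.8676) x2=(2.0245, -0.1844, -1.7608) x3=(-1.0484, -1.1993, 0.5314) x4=(-0.6563, 1.5714, -1.9412)
step 32: x0=(1.2560, 0.0055, 1.0370) x1=(1.7844, -1.4556, 0.8646) x2=(2.0364, -0.1968, -1.7555) x3=(-1.0332, -1.2009, 0.5359) x4=(-0.6521, 1.5786, -1.9463)
step 33: x0=(1.2682, 0.0059, 1.0463) x1=(1.7955, -1.4386, 0.8615) x2=(2.0483, -0.2093, -1.7502) x3=(-1.0179, -1.2024, 0.5404) x4=(-0.6480, 1.5858, -1.9513)
step 34: x0=(1.2804, 0.0063, 1.0555) x1=(1.8066, -1.4215, 0.8584) x2=(2.0601, -0.2218, -1.7449) x3=(-1.0026, -1.2039, 0.5448) x4=(-0.6438, 1.5929, -1.9563)
step 35: x0=(1.2926, 0.0065, 1.0646) x1=(1.8176, -1.4043, 0.8553) x2=(2.0720, -0.2343, -1.7394) x3=(-0.9873, -1.2054, 0.5493) x4=(-0.6395, 1.6000, -1.9613)
step 36: x0=(1.3048, 0.0067, 1.0738) x1=(1.8285, -1.3869, 0.8522) x2=(2.0838, -0.2468, -1.7340) x3=(-0.9719, -1.2069, 0.5538) x4=(-0.6353, 1.6071, -1.9662)
step 37: x0=(1.3170, 0.0068, 1.0828) x1=(1.8394, -1.3695, 0.8491) x2=(2.0955, -0.2593, -1.7284) x3=(-0.9564, -1.2083, 0.5582) x4=(-0.6310, 1.6141, -1.9711)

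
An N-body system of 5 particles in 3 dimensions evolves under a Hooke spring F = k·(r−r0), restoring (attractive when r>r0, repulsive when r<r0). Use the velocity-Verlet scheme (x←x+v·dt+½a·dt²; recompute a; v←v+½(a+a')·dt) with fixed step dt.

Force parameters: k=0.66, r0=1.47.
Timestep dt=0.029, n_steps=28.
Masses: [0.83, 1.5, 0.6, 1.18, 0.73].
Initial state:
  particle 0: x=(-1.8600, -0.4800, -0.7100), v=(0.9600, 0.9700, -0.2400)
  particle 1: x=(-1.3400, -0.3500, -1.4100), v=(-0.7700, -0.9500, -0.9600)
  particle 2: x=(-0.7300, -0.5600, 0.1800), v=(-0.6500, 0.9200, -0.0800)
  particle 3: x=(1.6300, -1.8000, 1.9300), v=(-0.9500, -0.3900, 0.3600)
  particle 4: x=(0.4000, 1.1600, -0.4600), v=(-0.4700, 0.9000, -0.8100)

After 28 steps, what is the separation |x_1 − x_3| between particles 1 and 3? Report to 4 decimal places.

3.2023

step 0: x0=(-1.8600, -0.4800, -0.7100) x1=(-1.3400, -0.3500, -1.4100) x2=(-0.7300, -0.5600, 0.1800) x3=(1.6300, -1.8000, 1.9300) x4=(0.4000, 1.1600, -0.4600)
step 1: x0=(-1.8311, -0.4519, -0.7162) x1=(-1.3617, -0.3776, -1.4374) x2=(-0.7481, -0.5334, 0.1779) x3=(1.6009, -1.8103, 1.9389) x4=(0.3858, 1.1846, -0.4830)
step 2: x0=(-1.8003, -0.4240, -0.7208) x1=(-1.3823, -0.4053, -1.4639) x2=(-0.7648, -0.5068, 0.1763) x3=(1.5688, -1.8184, 1.9447) x4=(0.3707, 1.2063, -0.5051)
step 3: x0=(-1.7675, -0.3962, -0.7238) x1=(-1.4017, -0.4332, -1.4894) x2=(-0.7800, -0.4805, 0.1753) x3=(1.5338, -1.8244, 1.9473) x4=(0.3545, 1.2251, -0.5262)
step 4: x0=(-1.7328, -0.3685, -0.7252) x1=(-1.4199, -0.4611, -1.5140) x2=(-0.7936, -0.4542, 0.1747) x3=(1.4958, -1.8283, 1.9468) x4=(0.3372, 1.2408, -0.5464)
step 5: x0=(-1.6963, -0.3410, -0.7251) x1=(-1.4369, -0.4891, -1.5377) x2=(-0.8058, -0.4282, 0.1746) x3=(1.4549, -1.8299, 1.9432) x4=(0.3190, 1.2535, -0.5655)
step 6: x0=(-1.6580, -0.3136, -0.7234) x1=(-1.4529, -0.5172, -1.5604) x2=(-0.8166, -0.4024, 0.1750) x3=(1.4112, -1.8294, 1.9363) x4=(0.2998, 1.2631, -0.5836)
step 7: x0=(-1.6181, -0.2863, -0.7203) x1=(-1.4676, -0.5454, -1.5822) x2=(-0.8258, -0.3769, 0.1758) x3=(1.3646, -1.8267, 1.9263) x4=(0.2797, 1.2698, -0.6006)
step 8: x0=(-1.5765, -0.2592, -0.7158) x1=(-1.4813, -0.5737, -1.6029) x2=(-0.8337, -0.3517, 0.1772) x3=(1.3154, -1.8218, 1.9132) x4=(0.2587, 1.2734, -0.6166)
step 9: x0=(-1.5333, -0.2322, -0.7099) x1=(-1.4940, -0.6020, -1.6226) x2=(-0.8401, -0.3268, 0.1790) x3=(1.2635, -1.8147, 1.8968) x4=(0.2368, 1.2740, -0.6316)
step 10: x0=(-1.4886, -0.2053, -0.7028) x1=(-1.5055, -0.6303, -1.6413) x2=(-0.8451, -0.3022, 0.1813) x3=(1.2091, -1.8054, 1.8774) x4=(0.2140, 1.2717, -0.6455)
step 11: x0=(-1.4425, -0.1787, -0.6945) x1=(-1.5160, -0.6586, -1.6588) x2=(-0.8489, -0.2781, 0.1840) x3=(1.1522, -1.7940, 1.8549) x4=(0.1904, 1.2665, -0.6584)
step 12: x0=(-1.3952, -0.1523, -0.6851) x1=(-1.5255, -0.6869, -1.6753) x2=(-0.8514, -0.2544, 0.1872) x3=(1.0929, -1.7804, 1.8294) x4=(0.1661, 1.2584, -0.6702)
step 13: x0=(-1.3466, -0.1262, -0.6747) x1=(-1.5340, -0.7152, -1.6907) x2=(-0.8526, -0.2312, 0.1907) x3=(1.0312, -1.7647, 1.8009) x4=(0.1410, 1.2475, -0.6810)
step 14: x0=(-1.2968, -0.1003, -0.6633) x1=(-1.5415, -0.7434, -1.7048) x2=(-0.8528, -0.2086, 0.1947) x3=(0.9674, -1.7470, 1.7695) x4=(0.1153, 1.2339, -0.6908)
step 15: x0=(-1.2461, -0.0748, -0.6512) x1=(-1.5481, -0.7714, -1.7179) x2=(-0.8519, -0.1865, 0.1991) x3=(0.9015, -1.7273, 1.7352) x4=(0.0889, 1.2176, -0.6996)
step 16: x0=(-1.1944, -0.0497, -0.6384) x1=(-1.5537, -0.7994, -1.7297) x2=(-0.8500, -0.1650, 0.2038) x3=(0.8336, -1.7056, 1.6981) x4=(0.0620, 1.1988, -0.7074)
step 17: x0=(-1.1419, -0.0249, -0.6250) x1=(-1.5583, -0.8271, -1.7403) x2=(-0.8472, -0.1441, 0.2089) x3=(0.7639, -1.6820, 1.6582) x4=(0.0345, 1.1775, -0.7144)
step 18: x0=(-1.0887, -0.0007, -0.6110) x1=(-1.5621, -0.8546, -1.7497) x2=(-0.8436, -0.1239, 0.2144) x3=(0.6923, -1.6566, 1.6158) x4=(0.0066, 1.1538, -0.7204)
step 19: x0=(-1.0350, 0.0231, -0.5966) x1=(-1.5649, -0.8819, -1.7579) x2=(-0.8393, -0.1044, 0.2201) x3=(0.6191, -1.6294, 1.5708) x4=(-0.0218, 1.1279, -0.7256)
step 20: x0=(-0.9807, 0.0463, -0.5819) x1=(-1.5669, -0.9089, -1.7648) x2=(-0.8345, -0.0856, 0.2262) x3=(0.5444, -1.6004, 1.5233) x4=(-0.0505, 1.0999, -0.7300)
step 21: x0=(-0.9260, 0.0689, -0.5670) x1=(-1.5680, -0.9355, -1.7705) x2=(-0.8292, -0.0676, 0.2325) x3=(0.4682, -1.5698, 1.4735) x4=(-0.0796, 1.0699, -0.7337)
step 22: x0=(-0.8711, 0.0908, -0.5518) x1=(-1.5682, -0.9618, -1.7749) x2=(-0.8235, -0.0503, 0.2391) x3=(0.3908, -1.5377, 1.4214) x4=(-0.1089, 1.0380, -0.7366)
step 23: x0=(-0.8159, 0.1121, -0.5366) x1=(-1.5677, -0.9878, -1.7781) x2=(-0.8176, -0.0339, 0.2458) x3=(0.3121, -1.5041, 1.3672) x4=(-0.1385, 1.0043, -0.7390)
step 24: x0=(-0.7606, 0.1326, -0.5214) x1=(-1.5663, -1.0132, -1.7800) x2=(-0.8116, -0.0183, 0.2528) x3=(0.2324, -1.4691, 1.3110) x4=(-0.1682, 0.9691, -0.7408)
step 25: x0=(-0.7052, 0.1524, -0.5061) x1=(-1.5641, -1.0383, -1.7807) x2=(-0.8056, -0.0035, 0.2598) x3=(0.1518, -1.4328, 1.2528) x4=(-0.1981, 0.9324, -0.7421)
step 26: x0=(-0.6499, 0.1713, -0.4910) x1=(-1.5611, -1.0628, -1.7802) x2=(-0.7997, 0.0104, 0.2670) x3=(0.0703, -1.3954, 1.1929) x4=(-0.2281, 0.8944, -0.7431)
step 27: x0=(-0.5947, 0.1894, -0.4760) x1=(-1.5574, -1.0868, -1.7784) x2=(-0.7940, 0.0236, 0.2743) x3=(-0.0120, -1.3569, 1.1313) x4=(-0.2582, 0.8552, -0.7438)
step 28: x0=(-0.5396, 0.2065, -0.4611) x1=(-1.5529, -1.1103, -1.7755) x2=(-0.7886, 0.0359, 0.2815) x3=(-0.0948, -1.3174, 1.0682) x4=(-0.2884, 0.8151, -0.7443)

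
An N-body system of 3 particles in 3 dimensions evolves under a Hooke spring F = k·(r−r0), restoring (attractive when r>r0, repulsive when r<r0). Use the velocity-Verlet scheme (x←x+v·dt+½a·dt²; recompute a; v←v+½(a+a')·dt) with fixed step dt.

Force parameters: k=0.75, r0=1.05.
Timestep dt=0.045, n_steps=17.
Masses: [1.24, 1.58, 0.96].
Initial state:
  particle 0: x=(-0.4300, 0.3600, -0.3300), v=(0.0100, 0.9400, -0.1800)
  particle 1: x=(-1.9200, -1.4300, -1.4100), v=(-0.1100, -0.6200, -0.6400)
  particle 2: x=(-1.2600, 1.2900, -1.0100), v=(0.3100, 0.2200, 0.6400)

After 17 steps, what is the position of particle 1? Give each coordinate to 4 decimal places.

step 0: x0=(-0.4300, 0.3600, -0.3300) x1=(-1.9200, -1.4300, -1.4100) x2=(-1.2600, 1.2900, -1.0100)
step 1: x0=(-0.4302, 0.4018, -0.3386) x1=(-1.9243, -1.4566, -1.4384) x2=(-1.2462, 1.2984, -0.9813)
step 2: x0=(-0.4318, 0.4425, -0.3482) x1=(-1.9274, -1.4804, -1.4658) x2=(-1.2328, 1.3036, -0.9527)
step 3: x0=(-0.4346, 0.4820, -0.3588) x1=(-1.9291, -1.5014, -1.4923) x2=(-1.2198, 1.3058, -0.9245)
step 4: x0=(-0.4388, 0.5201, -0.3703) x1=(-1.9296, -1.5194, -1.5178) x2=(-1.2074, 1.3048, -0.8968)
step 5: x0=(-0.4442, 0.5569, -0.3828) x1=(-1.9286, -1.5345, -1.5422) x2=(-1.1955, 1.3008, -0.8695)
step 6: x0=(-0.4509, 0.5921, -0.3963) x1=(-1.9264, -1.5466, -1.5655) x2=(-1.1842, 1.2938, -0.8429)
step 7: x0=(-0.4587, 0.6257, -0.4107) x1=(-1.9227, -1.5556, -1.5876) x2=(-1.1737, 1.2838, -0.8169)
step 8: x0=(-0.4677, 0.6576, -0.4260) x1=(-1.9178, -1.5614, -1.6085) x2=(-1.1639, 1.2708, -0.7918)
step 9: x0=(-0.4778, 0.6878, -0.4422) x1=(-1.9114, -1.5641, -1.6282) x2=(-1.1549, 1.2550, -0.7676)
step 10: x0=(-0.4889, 0.7161, -0.4593) x1=(-1.9037, -1.5637, -1.6466) x2=(-1.1469, 1.2363, -0.7442)
step 11: x0=(-0.5010, 0.7424, -0.4773) x1=(-1.8946, -1.5601, -1.6637) x2=(-1.1398, 1.2149, -0.7220)
step 12: x0=(-0.5140, 0.7669, -0.4961) x1=(-1.8842, -1.5533, -1.6794) x2=(-1.1338, 1.1909, -0.7007)
step 13: x0=(-0.5277, 0.7893, -0.5158) x1=(-1.8725, -1.5434, -1.6939) x2=(-1.1289, 1.1642, -0.6807)
step 14: x0=(-0.5422, 0.8096, -0.5363) x1=(-1.8595, -1.5303, -1.7069) x2=(-1.1252, 1.1350, -0.6617)
step 15: x0=(-0.5574, 0.8280, -0.5576) x1=(-1.8452, -1.5142, -1.7186) x2=(-1.1228, 1.1034, -0.6440)
step 16: x0=(-0.5731, 0.8442, -0.5798) x1=(-1.8297, -1.4950, -1.7290) x2=(-1.1216, 1.0694, -0.6274)
step 17: x0=(-0.5893, 0.8584, -0.6029) x1=(-1.8130, -1.4728, -1.7379) x2=(-1.1219, 1.0331, -0.6120)

(-1.8130, -1.4728, -1.7379)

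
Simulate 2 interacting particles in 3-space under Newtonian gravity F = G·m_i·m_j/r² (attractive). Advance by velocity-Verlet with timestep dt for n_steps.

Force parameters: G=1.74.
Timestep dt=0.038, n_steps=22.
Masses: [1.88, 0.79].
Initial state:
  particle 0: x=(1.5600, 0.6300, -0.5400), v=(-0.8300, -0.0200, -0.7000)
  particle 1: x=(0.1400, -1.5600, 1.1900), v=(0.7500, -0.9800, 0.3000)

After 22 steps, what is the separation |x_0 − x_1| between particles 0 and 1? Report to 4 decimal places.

3.8022

step 0: x0=(1.5600, 0.6300, -0.5400) x1=(0.1400, -1.5600, 1.1900)
step 1: x0=(1.5284, 0.6292, -0.5665) x1=(0.1686, -1.5971, 1.2013)
step 2: x0=(1.4967, 0.6282, -0.5930) x1=(0.1974, -1.6338, 1.2123)
step 3: x0=(1.4650, 0.6271, -0.6193) x1=(0.2264, -1.6702, 1.2230)
step 4: x0=(1.4332, 0.6258, -0.6455) x1=(0.2556, -1.7063, 1.2335)
step 5: x0=(1.4013, 0.6244, -0.6716) x1=(0.2850, -1.7420, 1.2437)
step 6: x0=(1.3693, 0.6229, -0.6976) x1=(0.3145, -1.7774, 1.2536)
step 7: x0=(1.3373, 0.6212, -0.7235) x1=(0.3441, -1.8125, 1.2633)
step 8: x0=(1.3052, 0.6194, -0.7492) x1=(0.3739, -1.8473, 1.2727)
step 9: x0=(1.2731, 0.6175, -0.7749) x1=(0.4038, -1.8817, 1.2818)
step 10: x0=(1.2409, 0.6154, -0.8004) x1=(0.4338, -1.9158, 1.2907)
step 11: x0=(1.2087, 0.6132, -0.8259) x1=(0.4639, -1.9497, 1.2993)
step 12: x0=(1.1764, 0.6109, -0.8512) x1=(0.4941, -1.9832, 1.3077)
step 13: x0=(1.1441, 0.6085, -0.8764) x1=(0.5244, -2.0164, 1.3159)
step 14: x0=(1.1118, 0.6059, -0.9015) x1=(0.5548, -2.0493, 1.3237)
step 15: x0=(1.0795, 0.6032, -0.9266) x1=(0.5852, -2.0820, 1.3314)
step 16: x0=(1.0471, 0.6004, -0.9515) x1=(0.6156, -2.1143, 1.3388)
step 17: x0=(1.0147, 0.5975, -0.9763) x1=(0.6461, -2.1464, 1.3460)
step 18: x0=(0.9823, 0.5944, -1.0010) x1=(0.6767, -2.1782, 1.3529)
step 19: x0=(0.9499, 0.5912, -1.0256) x1=(0.7072, -2.2097, 1.3596)
step 20: x0=(0.9175, 0.5880, -1.0502) x1=(0.7378, -2.2410, 1.3661)
step 21: x0=(0.8851, 0.5846, -1.0746) x1=(0.7684, -2.2720, 1.3723)
step 22: x0=(0.8526, 0.5811, -1.0990) x1=(0.7991, -2.3027, 1.3784)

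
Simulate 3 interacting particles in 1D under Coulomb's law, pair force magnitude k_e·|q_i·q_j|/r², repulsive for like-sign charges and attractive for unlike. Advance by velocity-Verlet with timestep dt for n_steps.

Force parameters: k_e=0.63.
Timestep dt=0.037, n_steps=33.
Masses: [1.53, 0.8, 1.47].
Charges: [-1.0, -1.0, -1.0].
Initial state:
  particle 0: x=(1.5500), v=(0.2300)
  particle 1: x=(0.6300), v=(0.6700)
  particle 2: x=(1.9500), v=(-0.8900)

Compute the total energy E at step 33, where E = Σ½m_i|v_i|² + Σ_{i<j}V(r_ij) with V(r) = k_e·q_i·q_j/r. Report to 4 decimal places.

step 0: x0=(1.5500) x1=(0.6300) x2=(1.9500)
step 1: x0=(1.5571) x1=(0.6538) x2=(1.9191)
step 2: x0=(1.5606) x1=(0.6757) x2=(1.8930)
step 3: x0=(1.5596) x1=(0.6954) x2=(1.8726)
step 4: x0=(1.5537) x1=(0.7130) x2=(1.8586)
step 5: x0=(1.5426) x1=(0.7281) x2=(1.8514)
step 6: x0=(1.5263) x1=(0.7408) x2=(1.8508)
step 7: x0=(1.5056) x1=(0.7509) x2=(1.8563)
step 8: x0=(1.4814) x1=(0.7582) x2=(1.8670)
step 9: x0=(1.4544) x1=(0.7626) x2=(1.8821)
step 10: x0=(1.4255) x1=(0.7638) x2=(1.9009)
step 11: x0=(1.3954) x1=(0.7618) x2=(1.9228)
step 12: x0=(1.3647) x1=(0.7562) x2=(1.9472)
step 13: x0=(1.3338) x1=(0.7470) x2=(1.9737)
step 14: x0=(1.3033) x1=(0.7340) x2=(2.0021)
step 15: x0=(1.2732) x1=(0.7169) x2=(2.0320)
step 16: x0=(1.2441) x1=(0.6958) x2=(2.0633)
step 17: x0=(1.2160) x1=(0.6705) x2=(2.0958)
step 18: x0=(1.1890) x1=(0.6410) x2=(2.1293)
step 19: x0=(1.1633) x1=(0.6074) x2=(2.1638)
step 20: x0=(1.1388) x1=(0.5700) x2=(2.1990)
step 21: x0=(1.1156) x1=(0.5287) x2=(2.2351)
step 22: x0=(1.0935) x1=(0.4840) x2=(2.2717)
step 23: x0=(1.0726) x1=(0.4360) x2=(2.3090)
step 24: x0=(1.0527) x1=(0.3851) x2=(2.3469)
step 25: x0=(1.0337) x1=(0.3315) x2=(2.3852)
step 26: x0=(1.0156) x1=(0.2754) x2=(2.4241)
step 27: x0=(0.9982) x1=(0.2172) x2=(2.4633)
step 28: x0=(0.9815) x1=(0.1569) x2=(2.5029)
step 29: x0=(0.9653) x1=(0.0949) x2=(2.5429)
step 30: x0=(0.9497) x1=(0.0312) x2=(2.5832)
step 31: x0=(0.9345) x1=(-0.0338) x2=(2.6239)
step 32: x0=(0.9197) x1=(-0.1002) x2=(2.6648)
step 33: x0=(0.9053) x1=(-0.1678) x2=(2.7060)
step 0 velocities: v0=(0.2300) v1=(0.6700) v2=(-0.8900)
step 0: KE=0.8022, PE=2.7371, E=3.5393
step 33 velocities: v0=(-0.3853) v1=(-1.8403) v2=(1.1166)
step 33: KE=2.3846, PE=1.1562, E=3.5408

3.5408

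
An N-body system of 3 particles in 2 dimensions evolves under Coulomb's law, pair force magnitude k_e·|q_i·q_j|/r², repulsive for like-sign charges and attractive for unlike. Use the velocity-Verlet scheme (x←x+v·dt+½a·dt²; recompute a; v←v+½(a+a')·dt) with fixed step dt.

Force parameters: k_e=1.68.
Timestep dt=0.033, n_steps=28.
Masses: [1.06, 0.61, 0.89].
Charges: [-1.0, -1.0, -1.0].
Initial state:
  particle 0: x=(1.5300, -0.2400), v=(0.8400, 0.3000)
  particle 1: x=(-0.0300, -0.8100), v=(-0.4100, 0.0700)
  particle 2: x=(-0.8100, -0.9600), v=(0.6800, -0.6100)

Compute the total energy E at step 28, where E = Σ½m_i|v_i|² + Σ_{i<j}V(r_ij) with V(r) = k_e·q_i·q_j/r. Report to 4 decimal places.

step 0: x0=(1.5300, -0.2400) x1=(-0.0300, -0.8100) x2=(-0.8100, -0.9600)
step 1: x0=(1.5582, -0.2300) x1=(-0.0417, -0.8074) x2=(-0.7893, -0.9805)
step 2: x0=(1.5871, -0.2196) x1=(-0.0494, -0.8041) x2=(-0.7724, -1.0019)
step 3: x0=(1.6169, -0.2090) x1=(-0.0529, -0.7996) x2=(-0.7593, -1.0243)
step 4: x0=(1.6475, -0.1981) x1=(-0.0521, -0.7938) x2=(-0.7500, -1.0480)
step 5: x0=(1.6788, -0.1869) x1=(-0.0471, -0.7865) x2=(-0.7446, -1.0731)
step 6: x0=(1.7109, -0.1755) x1=(-0.0380, -0.7775) x2=(-0.7428, -1.0996)
step 7: x0=(1.7436, -0.1639) x1=(-0.0253, -0.7666) x2=(-0.7444, -1.1277)
step 8: x0=(1.7771, -0.1519) x1=(-0.0092, -0.7540) x2=(-0.7491, -1.1573)
step 9: x0=(1.8112, -0.1398) x1=(0.0098, -0.7396) x2=(-0.7566, -1.1884)
step 10: x0=(1.8460, -0.1274) x1=(0.0313, -0.7235) x2=(-0.7666, -1.2209)
step 11: x0=(1.8814, -0.1148) x1=(0.0549, -0.7060) x2=(-0.7788, -1.2548)
step 12: x0=(1.9175, -0.1019) x1=(0.0803, -0.6870) x2=(-0.7929, -1.2898)
step 13: x0=(1.9542, -0.0889) x1=(0.1070, -0.6667) x2=(-0.8088, -1.3260)
step 14: x0=(1.9915, -0.0756) x1=(0.1350, -0.6453) x2=(-0.8262, -1.3633)
step 15: x0=(2.0294, -0.0621) x1=(0.1638, -0.6229) x2=(-0.8449, -1.4015)
step 16: x0=(2.0679, -0.0484) x1=(0.1933, -0.5996) x2=(-0.8648, -1.4405)
step 17: x0=(2.1070, -0.0345) x1=(0.2234, -0.5755) x2=(-0.8858, -1.4803)
step 18: x0=(2.1467, -0.0204) x1=(0.2538, -0.5507) x2=(-0.9077, -1.5209)
step 19: x0=(2.1869, -0.0061) x1=(0.2845, -0.5252) x2=(-0.9305, -1.5621)
step 20: x0=(2.2277, 0.0083) x1=(0.3153, -0.4992) x2=(-0.9540, -1.6039)
step 21: x0=(2.2690, 0.0229) x1=(0.3462, -0.4727) x2=(-0.9782, -1.6462)
step 22: x0=(2.3109, 0.0377) x1=(0.3771, -0.4457) x2=(-1.0031, -1.6891)
step 23: x0=(2.3533, 0.0527) x1=(0.4079, -0.4184) x2=(-1.0285, -1.7324)
step 24: x0=(2.3962, 0.0678) x1=(0.4386, -0.3907) x2=(-1.0545, -1.7761)
step 25: x0=(2.4396, 0.0831) x1=(0.4691, -0.3627) x2=(-1.0809, -1.8203)
step 26: x0=(2.4836, 0.0985) x1=(0.4993, -0.3343) x2=(-1.1078, -1.8648)
step 27: x0=(2.5280, 0.1140) x1=(0.5292, -0.3057) x2=(-1.1350, -1.9097)
step 28: x0=(2.5729, 0.1297) x1=(0.5589, -0.2769) x2=(-1.1627, -1.9549)
step 0 velocities: v0=(0.8400, 0.3000) v1=(-0.4100, 0.0700) v2=(0.6800, -0.6100)
step 0: KE=0.8458, PE=3.8128, E=4.6586
step 28 velocities: v0=(1.3689, 0.4771) v1=(0.8939, 0.8770) v2=(-0.8436, -1.3740)
step 28: KE=2.7488, PE=1.9092, E=4.6580

4.6580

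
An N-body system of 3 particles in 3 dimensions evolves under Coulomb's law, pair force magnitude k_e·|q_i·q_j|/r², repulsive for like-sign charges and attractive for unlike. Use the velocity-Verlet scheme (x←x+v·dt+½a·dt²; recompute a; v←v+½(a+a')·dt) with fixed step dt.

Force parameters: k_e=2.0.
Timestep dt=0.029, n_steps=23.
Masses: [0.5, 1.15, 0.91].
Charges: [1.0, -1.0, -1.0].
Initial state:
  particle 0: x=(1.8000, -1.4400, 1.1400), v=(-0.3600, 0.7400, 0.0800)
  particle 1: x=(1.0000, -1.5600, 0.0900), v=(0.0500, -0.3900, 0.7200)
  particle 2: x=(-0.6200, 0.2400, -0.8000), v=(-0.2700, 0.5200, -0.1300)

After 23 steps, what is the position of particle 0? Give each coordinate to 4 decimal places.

(1.0853, -1.3902, 0.6119)

step 0: x0=(1.8000, -1.4400, 1.1400) x1=(1.0000, -1.5600, 0.0900) x2=(-0.6200, 0.2400, -0.8000)
step 1: x0=(1.7889, -1.4186, 1.1415) x1=(1.0018, -1.5713, 0.1112) x2=(-0.6279, 0.2551, -0.8038)
step 2: x0=(1.7764, -1.3972, 1.1413) x1=(1.0042, -1.5827, 0.1332) x2=(-0.6358, 0.2704, -0.8076)
step 3: x0=(1.7625, -1.3761, 1.1393) x1=(1.0073, -1.5942, 0.1560) x2=(-0.6438, 0.2858, -0.8114)
step 4: x0=(1.7471, -1.3551, 1.1355) x1=(1.0110, -1.6056, 0.1796) x2=(-0.6518, 0.3013, -0.8152)
step 5: x0=(1.7303, -1.3345, 1.1299) x1=(1.0155, -1.6169, 0.2040) x2=(-0.6599, 0.3168, -0.8190)
step 6: x0=(1.7118, -1.3143, 1.1223) x1=(1.0207, -1.6281, 0.2292) x2=(-0.6681, 0.3325, -0.8228)
step 7: x0=(1.6918, -1.2947, 1.1126) x1=(1.0266, -1.6392, 0.2553) x2=(-0.6763, 0.3483, -0.8267)
step 8: x0=(1.6700, -1.2756, 1.1009) x1=(1.0333, -1.6501, 0.2824) x2=(-0.6845, 0.3642, -0.8305)
step 9: x0=(1.6464, -1.2574, 1.0870) x1=(1.0408, -1.6607, 0.3104) x2=(-0.6927, 0.3801, -0.8343)
step 10: x0=(1.6210, -1.2402, 1.0707) x1=(1.0491, -1.6709, 0.3394) x2=(-0.7010, 0.3962, -0.8381)
step 11: x0=(1.5935, -1.2242, 1.0520) x1=(1.0583, -1.6807, 0.3694) x2=(-0.7093, 0.4123, -0.8420)
step 12: x0=(1.5640, -1.2097, 1.0307) x1=(1.0684, -1.6898, 0.4006) x2=(-0.7176, 0.4285, -0.8458)
step 13: x0=(1.5322, -1.1970, 1.0066) x1=(1.0796, -1.6982, 0.4330) x2=(-0.7259, 0.4447, -0.8496)
step 14: x0=(1.4980, -1.1866, 0.9796) x1=(1.0917, -1.7057, 0.4667) x2=(-0.7342, 0.4610, -0.8534)
step 15: x0=(1.4613, -1.1791, 0.9494) x1=(1.1050, -1.7119, 0.5017) x2=(-0.7425, 0.4773, -0.8572)
step 16: x0=(1.4218, -1.1751, 0.9160) x1=(1.1194, -1.7167, 0.5382) x2=(-0.7508, 0.4937, -0.8610)
step 17: x0=(1.3795, -1.1758, 0.8790) x1=(1.1351, -1.7194, 0.5761) x2=(-0.7591, 0.5101, -0.8647)
step 18: x0=(1.3342, -1.1824, 0.8385) x1=(1.1520, -1.7196, 0.6156) x2=(-0.7674, 0.5265, -0.8685)
step 19: x0=(1.2860, -1.1967, 0.7944) x1=(1.1702, -1.7164, 0.6566) x2=(-0.7757, 0.5430, -0.8722)
step 20: x0=(1.2353, -1.2215, 0.7474) x1=(1.1895, -1.7088, 0.6989) x2=(-0.7839, 0.5595, -0.8759)
step 21: x0=(1.1830, -1.2598, 0.6989) x1=(1.2095, -1.6952, 0.7418) x2=(-0.7921, 0.5759, -0.8796)
step 22: x0=(1.1316, -1.3153, 0.6519) x1=(1.2290, -1.6741, 0.7840) x2=(-0.8003, 0.5924, -0.8832)
step 23: x0=(1.0853, -1.3902, 0.6119) x1=(1.2463, -1.6446, 0.8232) x2=(-0.8085, 0.6089, -0.8869)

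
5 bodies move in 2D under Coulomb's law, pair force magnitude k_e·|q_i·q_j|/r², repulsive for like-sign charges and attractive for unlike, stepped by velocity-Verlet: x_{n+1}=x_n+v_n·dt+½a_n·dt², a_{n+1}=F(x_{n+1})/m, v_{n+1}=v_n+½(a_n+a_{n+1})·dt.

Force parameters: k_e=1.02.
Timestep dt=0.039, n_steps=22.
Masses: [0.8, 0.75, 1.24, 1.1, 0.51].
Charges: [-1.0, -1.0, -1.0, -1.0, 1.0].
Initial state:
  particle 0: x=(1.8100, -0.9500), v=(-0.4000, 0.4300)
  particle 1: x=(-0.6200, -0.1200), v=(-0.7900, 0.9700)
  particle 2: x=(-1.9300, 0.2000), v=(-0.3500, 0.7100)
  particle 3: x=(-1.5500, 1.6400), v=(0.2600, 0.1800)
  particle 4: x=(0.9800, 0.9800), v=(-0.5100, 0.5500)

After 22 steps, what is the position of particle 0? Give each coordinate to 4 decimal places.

(1.5342, -0.5385)

step 0: x0=(1.8100, -0.9500) x1=(-0.6200, -0.1200) x2=(-1.9300, 0.2000) x3=(-1.5500, 1.6400) x4=(0.9800, 0.9800)
step 1: x0=(1.7946, -0.9331) x1=(-0.6501, -0.0823) x2=(-1.9440, 0.2275) x3=(-1.5398, 1.6475) x4=(0.9595, 1.0009)
step 2: x0=(1.7794, -0.9161) x1=(-0.6786, -0.0450) x2=(-1.9588, 0.2547) x3=(-1.5294, 1.6559) x4=(0.9379, 1.0208)
step 3: x0=(1.7646, -0.8988) x1=(-0.7055, -0.0081) x2=(-1.9745, 0.2816) x3=(-1.5189, 1.6653) x4=(0.9151, 1.0396)
step 4: x0=(1.7500, -0.8813) x1=(-0.7308, 0.0285) x2=(-1.9910, 0.3081) x3=(-1.5082, 1.6757) x4=(0.8911, 1.0574)
step 5: x0=(1.7358, -0.8637) x1=(-0.7544, 0.0646) x2=(-2.0083, 0.3343) x3=(-1.4973, 1.6871) x4=(0.8658, 1.0742)
step 6: x0=(1.7219, -0.8458) x1=(-0.7763, 0.1002) x2=(-2.0266, 0.3602) x3=(-1.4862, 1.6996) x4=(0.8393, 1.0899)
step 7: x0=(1.7082, -0.8278) x1=(-0.7964, 0.1354) x2=(-2.0457, 0.3857) x3=(-1.4748, 1.7130) x4=(0.8115, 1.1047)
step 8: x0=(1.6948, -0.8096) x1=(-0.8148, 0.1701) x2=(-2.0658, 0.4109) x3=(-1.4632, 1.7275) x4=(0.7823, 1.1184)
step 9: x0=(1.6817, -0.7912) x1=(-0.8314, 0.2043) x2=(-2.0868, 0.4357) x3=(-1.4513, 1.7431) x4=(0.7518, 1.1312)
step 10: x0=(1.6689, -0.7726) x1=(-0.8463, 0.2380) x2=(-2.1088, 0.4602) x3=(-1.4392, 1.7597) x4=(0.7200, 1.1429)
step 11: x0=(1.6563, -0.7539) x1=(-0.8593, 0.2711) x2=(-2.1318, 0.4844) x3=(-1.4267, 1.7774) x4=(0.6866, 1.1537)
step 12: x0=(1.6440, -0.7350) x1=(-0.8705, 0.3038) x2=(-2.1556, 0.5082) x3=(-1.4139, 1.7962) x4=(0.6518, 1.1635)
step 13: x0=(1.6320, -0.7160) x1=(-0.8799, 0.3359) x2=(-2.1804, 0.5318) x3=(-1.4007, 1.8160) x4=(0.6155, 1.1724)
step 14: x0=(1.6202, -0.6968) x1=(-0.8874, 0.3675) x2=(-2.2062, 0.5550) x3=(-1.3872, 1.8368) x4=(0.5775, 1.1803)
step 15: x0=(1.6086, -0.6774) x1=(-0.8932, 0.3985) x2=(-2.2328, 0.5779) x3=(-1.3732, 1.8586) x4=(0.5379, 1.1872)
step 16: x0=(1.5973, -0.6580) x1=(-0.8971, 0.4291) x2=(-2.2604, 0.6006) x3=(-1.3589, 1.8815) x4=(0.4966, 1.1931)
step 17: x0=(1.5862, -0.6383) x1=(-0.8992, 0.4592) x2=(-2.2888, 0.6230) x3=(-1.3442, 1.9053) x4=(0.4534, 1.1982)
step 18: x0=(1.5754, -0.6186) x1=(-0.8995, 0.4889) x2=(-2.3181, 0.6450) x3=(-1.3291, 1.9301) x4=(0.4083, 1.2022)
step 19: x0=(1.5648, -0.5987) x1=(-0.8979, 0.5181) x2=(-2.3482, 0.6669) x3=(-1.3135, 1.9559) x4=(0.3612, 1.2053)
step 20: x0=(1.5544, -0.5787) x1=(-0.8945, 0.5469) x2=(-2.3790, 0.6885) x3=(-1.2974, 1.9825) x4=(0.3119, 1.2075)
step 21: x0=(1.5442, -0.5586) x1=(-0.8893, 0.5754) x2=(-2.4106, 0.7099) x3=(-1.2809, 2.0100) x4=(0.2603, 1.2087)
step 22: x0=(1.5342, -0.5385) x1=(-0.8821, 0.6036) x2=(-2.4429, 0.7310) x3=(-1.2639, 2.0383) x4=(0.2063, 1.2089)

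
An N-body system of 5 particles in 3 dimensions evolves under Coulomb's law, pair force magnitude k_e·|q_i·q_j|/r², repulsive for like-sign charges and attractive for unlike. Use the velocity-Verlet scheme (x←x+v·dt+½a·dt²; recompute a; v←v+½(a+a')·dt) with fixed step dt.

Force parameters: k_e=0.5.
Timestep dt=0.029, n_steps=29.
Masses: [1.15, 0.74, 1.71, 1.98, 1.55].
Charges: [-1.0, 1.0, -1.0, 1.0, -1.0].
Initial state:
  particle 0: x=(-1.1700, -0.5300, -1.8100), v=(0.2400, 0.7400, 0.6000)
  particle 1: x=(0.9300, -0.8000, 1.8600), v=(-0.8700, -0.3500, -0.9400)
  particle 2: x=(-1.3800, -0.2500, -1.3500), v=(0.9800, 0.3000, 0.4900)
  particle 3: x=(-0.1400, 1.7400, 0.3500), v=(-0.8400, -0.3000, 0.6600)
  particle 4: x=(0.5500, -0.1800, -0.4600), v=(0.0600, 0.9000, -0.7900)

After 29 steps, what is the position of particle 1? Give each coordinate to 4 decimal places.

(0.1870, -1.0944, 1.0109)

step 0: x0=(-1.1700, -0.5300, -1.8100) x1=(0.9300, -0.8000, 1.8600) x2=(-1.3800, -0.2500, -1.3500) x3=(-0.1400, 1.7400, 0.3500) x4=(0.5500, -0.1800, -0.4600)
step 1: x0=(-1.1629, -0.5088, -1.7930) x1=(0.9048, -0.8102, 1.8327) x2=(-1.3517, -0.2411, -1.3355) x3=(-0.1644, 1.7313, 0.3691) x4=(0.5518, -0.1539, -0.4828)
step 2: x0=(-1.1554, -0.4881, -1.7770) x1=(0.8795, -0.8203, 1.8052) x2=(-1.3237, -0.2318, -1.3203) x3=(-0.1887, 1.7225, 0.3882) x4=(0.5537, -0.1277, -0.5056)
step 3: x0=(-1.1476, -0.4680, -1.7620) x1=(0.8542, -0.8305, 1.7777) x2=(-1.2960, -0.2222, -1.3045) x3=(-0.2131, 1.7137, 0.4072) x4=(0.5556, -0.1015, -0.5282)
step 4: x0=(-1.1394, -0.4485, -1.7481) x1=(0.8288, -0.8407, 1.7500) x2=(-1.2686, -0.2121, -1.2880) x3=(-0.2375, 1.7048, 0.4261) x4=(0.5577, -0.0752, -0.5506)
step 5: x0=(-1.1310, -0.4295, -1.7352) x1=(0.8035, -0.8509, 1.7222) x2=(-1.2414, -0.2016, -1.2707) x3=(-0.2619, 1.6959, 0.4450) x4=(0.5598, -0.0489, -0.5730)
step 6: x0=(-1.1224, -0.4111, -1.7235) x1=(0.7781, -0.8611, 1.6942) x2=(-1.2145, -0.1908, -1.2526) x3=(-0.2863, 1.6869, 0.4638) x4=(0.5621, -0.0225, -0.5952)
step 7: x0=(-1.1136, -0.3932, -1.7130) x1=(0.7526, -0.8714, 1.6661) x2=(-1.1877, -0.1796, -1.2337) x3=(-0.3107, 1.6778, 0.4826) x4=(0.5645, 0.0039, -0.6173)
step 8: x0=(-1.1047, -0.3758, -1.7037) x1=(0.7272, -0.8816, 1.6379) x2=(-1.1611, -0.1680, -1.2140) x3=(-0.3352, 1.6688, 0.5012) x4=(0.5669, 0.0303, -0.6392)
step 9: x0=(-1.0957, -0.3590, -1.6955) x1=(0.7017, -0.8918, 1.6096) x2=(-1.1346, -0.1560, -1.1935) x3=(-0.3596, 1.6596, 0.5199) x4=(0.5695, 0.0568, -0.6610)
step 10: x0=(-1.0867, -0.3426, -1.6885) x1=(0.6762, -0.9021, 1.5811) x2=(-1.1083, -0.1437, -1.1722) x3=(-0.3840, 1.6505, 0.5384) x4=(0.5722, 0.0834, -0.6827)
step 11: x0=(-1.0777, -0.3266, -1.6826) x1=(0.6507, -0.9123, 1.5525) x2=(-1.0820, -0.1312, -1.1501) x3=(-0.4084, 1.6412, 0.5569) x4=(0.5750, 0.1100, -0.7043)
step 12: x0=(-1.0687, -0.3110, -1.6777) x1=(0.6251, -0.9225, 1.5237) x2=(-1.0558, -0.1183, -1.1273) x3=(-0.4329, 1.6320, 0.5753) x4=(0.5779, 0.1367, -0.7257)
step 13: x0=(-1.0598, -0.2957, -1.6739) x1=(0.5995, -0.9328, 1.4948) x2=(-1.0296, -0.1052, -1.1038) x3=(-0.4573, 1.6226, 0.5936) x4=(0.5810, 0.1634, -0.7470)
step 14: x0=(-1.0510, -0.2808, -1.6710) x1=(0.5739, -0.9430, 1.4658) x2=(-1.0035, -0.0919, -1.0797) x3=(-0.4818, 1.6133, 0.6119) x4=(0.5842, 0.1901, -0.7682)
step 15: x0=(-1.0423, -0.2662, -1.6690) x1=(0.5483, -0.9532, 1.4366) x2=(-0.9774, -0.0784, -1.0548) x3=(-0.5062, 1.6039, 0.6301) x4=(0.5875, 0.2169, -0.7892)
step 16: x0=(-1.0339, -0.2518, -1.6678) x1=(0.5227, -0.9635, 1.4072) x2=(-0.9512, -0.0647, -1.0294) x3=(-0.5306, 1.5944, 0.6482) x4=(0.5910, 0.2437, -0.8101)
step 17: x0=(-1.0255, -0.2377, -1.6674) x1=(0.4970, -0.9737, 1.3778) x2=(-0.9251, -0.0509, -1.0035) x3=(-0.5551, 1.5850, 0.6662) x4=(0.5946, 0.2706, -0.8309)
step 18: x0=(-1.0174, -0.2238, -1.6677) x1=(0.4713, -0.9839, 1.3481) x2=(-0.8990, -0.0369, -0.9770) x3=(-0.5795, 1.5754, 0.6842) x4=(0.5983, 0.2976, -0.8516)
step 19: x0=(-1.0094, -0.2101, -1.6686) x1=(0.4456, -0.9941, 1.3183) x2=(-0.8730, -0.0228, -0.9500) x3=(-0.6040, 1.5659, 0.7020) x4=(0.6022, 0.3246, -0.8722)
step 20: x0=(-1.0016, -0.1965, -1.6701) x1=(0.4198, -1.0042, 1.2883) x2=(-0.8469, -0.0086, -0.9225) x3=(-0.6284, 1.5563, 0.7198) x4=(0.6063, 0.3517, -0.8927)
step 21: x0=(-0.9940, -0.1831, -1.6722) x1=(0.3940, -1.0144, 1.2582) x2=(-0.8208, 0.0057, -0.8946) x3=(-0.6528, 1.5466, 0.7376) x4=(0.6105, 0.3788, -0.9130)
step 22: x0=(-0.9866, -0.1699, -1.6748) x1=(0.3682, -1.0245, 1.2279) x2=(-0.7947, 0.0201, -0.8663) x3=(-0.6773, 1.5370, 0.7552) x4=(0.6148, 0.4059, -0.9333)
step 23: x0=(-0.9794, -0.1567, -1.6778) x1=(0.3424, -1.0346, 1.1974) x2=(-0.7687, 0.0345, -0.8377) x3=(-0.7017, 1.5272, 0.7728) x4=(0.6194, 0.4332, -0.9535)
step 24: x0=(-0.9724, -0.1437, -1.6812) x1=(0.3166, -1.0447, 1.1668) x2=(-0.7426, 0.0490, -0.8086) x3=(-0.7261, 1.5175, 0.7902) x4=(0.6241, 0.4605, -0.9736)
step 25: x0=(-0.9655, -0.1308, -1.6851) x1=(0.2907, -1.0547, 1.1360) x2=(-0.7166, 0.0635, -0.7792) x3=(-0.7505, 1.5077, 0.8076) x4=(0.6289, 0.4878, -0.9936)
step 26: x0=(-0.9588, -0.1180, -1.6892) x1=(0.2648, -1.0647, 1.1050) x2=(-0.6906, 0.0781, -0.7494) x3=(-0.7749, 1.4979, 0.8249) x4=(0.6339, 0.5152, -1.0135)
step 27: x0=(-0.9523, -0.1053, -1.6937) x1=(0.2389, -1.0746, 1.0738) x2=(-0.6647, 0.0927, -0.7193) x3=(-0.7993, 1.4881, 0.8422) x4=(0.6391, 0.5427, -1.0334)
step 28: x0=(-0.9460, -0.0927, -1.6985) x1=(0.2130, -1.0845, 1.0425) x2=(-0.6388, 0.1073, -0.6889) x3=(-0.8237, 1.4782, 0.8593) x4=(0.6445, 0.5702, -1.0532)
step 29: x0=(-0.9399, -0.0802, -1.7036) x1=(0.1870, -1.0944, 1.0109) x2=(-0.6129, 0.1219, -0.6582) x3=(-0.8481, 1.4683, 0.8764) x4=(0.6500, 0.5978, -1.0730)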